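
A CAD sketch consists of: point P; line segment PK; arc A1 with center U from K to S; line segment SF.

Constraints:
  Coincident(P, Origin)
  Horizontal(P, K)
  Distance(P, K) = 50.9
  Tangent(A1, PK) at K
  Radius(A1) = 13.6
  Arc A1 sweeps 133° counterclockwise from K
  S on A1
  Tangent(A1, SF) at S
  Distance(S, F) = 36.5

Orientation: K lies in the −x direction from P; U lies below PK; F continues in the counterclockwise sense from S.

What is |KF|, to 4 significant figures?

51.77

P is at the origin; P and K share the same y with |PK| = 50.9 and K on the −x side, so K = (-50.90, 0.000). Since A1 is tangent to PK there, UK ⟂ PK, so U = K + (0, -13.6) = (-50.90, -13.60). On A1, K sits at bearing 90° from U; a 133° counterclockwise sweep puts S at bearing 223°, so S = U + 13.6·(cos 223°, sin 223°) = (-60.85, -22.88). A1 meets SF tangentially, so US is at right angles to SF, so SF runs along (−sin 223°, cos 223°); with |SF| = 36.5, F = (-35.95, -49.57). Then |KF| = |F − K| = 51.77.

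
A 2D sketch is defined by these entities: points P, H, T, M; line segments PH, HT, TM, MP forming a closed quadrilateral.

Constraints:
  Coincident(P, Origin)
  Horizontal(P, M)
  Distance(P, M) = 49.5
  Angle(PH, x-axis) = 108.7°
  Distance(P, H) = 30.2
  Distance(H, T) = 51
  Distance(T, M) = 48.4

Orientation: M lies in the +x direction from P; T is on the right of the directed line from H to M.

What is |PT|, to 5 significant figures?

20.823

P is at the origin; P and M share the same y with |PM| = 49.5 and M in +x, so M = (49.5, 0). PH runs at 108.7° with |PH| = 30.2, so H = (-9.6825, 28.606). T is determined by |HT| = 51.0 and |TM| = 48.4 together: it lies at the intersection of circle(H, 51.0) and circle(M, 48.4). With |HM| = 65.733, the foot of the radical line on HM is 34.832 from H and the perpendicular offset is √(51.0² − 34.832²) = 37.252. Taking the right-of-HM solution: T = (5.4674, -20.092).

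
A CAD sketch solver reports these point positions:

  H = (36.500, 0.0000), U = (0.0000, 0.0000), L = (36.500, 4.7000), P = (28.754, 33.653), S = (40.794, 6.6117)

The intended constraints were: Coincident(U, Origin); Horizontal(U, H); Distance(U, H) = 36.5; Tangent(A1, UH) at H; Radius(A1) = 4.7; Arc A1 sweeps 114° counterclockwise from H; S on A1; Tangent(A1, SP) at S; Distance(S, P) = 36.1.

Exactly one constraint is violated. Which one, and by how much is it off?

Distance(S, P) = 36.1 — off by 6.50.

U = (0.00, 0.00) ✓; U.y = 0.00, H.y = 0.00 ✓; |UH| = 36.50 ✓; ∠(LH, HU) = 90.00° ✓; |LH| = 4.700 ✓; bearing(L→S) − bearing(L→H) = 114.0° ✓; |LS| = 4.700 ✓; ∠(LS, SP) = 90.00° ✓; |SP| = 29.60 ✗.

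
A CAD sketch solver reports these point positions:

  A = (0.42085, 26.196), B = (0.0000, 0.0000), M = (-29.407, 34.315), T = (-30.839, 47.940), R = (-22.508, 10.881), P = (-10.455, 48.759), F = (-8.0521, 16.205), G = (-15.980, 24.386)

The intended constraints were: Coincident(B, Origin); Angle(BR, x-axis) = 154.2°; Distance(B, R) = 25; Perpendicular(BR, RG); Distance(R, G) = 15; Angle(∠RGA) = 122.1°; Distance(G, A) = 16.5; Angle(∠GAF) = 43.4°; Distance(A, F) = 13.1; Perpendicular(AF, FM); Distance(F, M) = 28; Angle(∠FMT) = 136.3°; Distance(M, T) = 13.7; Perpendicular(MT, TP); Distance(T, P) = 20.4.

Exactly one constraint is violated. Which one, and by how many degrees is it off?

Perpendicular(MT, TP) — off by 3.70°.

B = (0.00, 0.00) ✓; BR at 154.2° ✓; |BR| = 25.00 ✓; ∠(BR, RG) = 90.00° ✓; |RG| = 15.00 ✓; ∠RGA = 122.1° ✓; |GA| = 16.50 ✓; ∠GAF = 43.40° ✓; |AF| = 13.10 ✓; ∠(AF, FM) = 90.00° ✓; |FM| = 28.00 ✓; ∠FMT = 136.3° ✓; |MT| = 13.70 ✓; ∠(MT, TP) = 93.70° ✗; |TP| = 20.40 ✓.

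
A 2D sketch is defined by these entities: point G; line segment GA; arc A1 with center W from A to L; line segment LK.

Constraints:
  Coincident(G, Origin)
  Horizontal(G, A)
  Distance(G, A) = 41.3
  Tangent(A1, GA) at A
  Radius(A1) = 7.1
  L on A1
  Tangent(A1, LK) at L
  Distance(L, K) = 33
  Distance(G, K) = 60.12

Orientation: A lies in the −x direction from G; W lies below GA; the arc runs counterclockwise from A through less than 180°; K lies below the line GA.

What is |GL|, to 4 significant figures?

49.00

G is at the origin; GA is horizontal with |GA| = 41.3 and A on the −x side, so A = (-41.30, 0.000). A1 meets GA tangentially, so WA is at right angles to GA, so W = A + (0, -7.1) = (-41.30, -7.100). Since WL ⟂ LK (tangency), |WK| = √(7.1² + 33.0²) = 33.76 regardless of where L sits on A1. So K lies on both circle(G, 60.12) and circle(W, 33.76); the below-GA intersection is K = (-44.22, -40.73). L is the foot of the tangent from K: L = (-48.34, -7.987).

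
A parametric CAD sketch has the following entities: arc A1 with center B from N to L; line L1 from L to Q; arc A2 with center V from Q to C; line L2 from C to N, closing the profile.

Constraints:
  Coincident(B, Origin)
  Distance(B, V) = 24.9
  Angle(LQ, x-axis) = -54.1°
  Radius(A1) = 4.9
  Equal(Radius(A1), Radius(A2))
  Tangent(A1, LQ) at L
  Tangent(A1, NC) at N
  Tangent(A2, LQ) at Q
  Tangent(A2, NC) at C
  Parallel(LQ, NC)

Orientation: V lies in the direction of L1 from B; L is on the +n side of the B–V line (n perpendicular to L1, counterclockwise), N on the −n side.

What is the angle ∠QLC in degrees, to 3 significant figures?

21.5°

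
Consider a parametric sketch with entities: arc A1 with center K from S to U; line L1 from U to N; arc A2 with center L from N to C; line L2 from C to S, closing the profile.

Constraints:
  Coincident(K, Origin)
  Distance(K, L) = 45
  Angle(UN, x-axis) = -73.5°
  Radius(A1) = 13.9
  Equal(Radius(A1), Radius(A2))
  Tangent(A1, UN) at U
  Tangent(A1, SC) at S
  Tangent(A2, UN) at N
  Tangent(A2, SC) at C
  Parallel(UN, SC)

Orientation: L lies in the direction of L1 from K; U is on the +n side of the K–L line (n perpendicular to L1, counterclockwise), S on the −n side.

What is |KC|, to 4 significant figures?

47.10

The slot axis is L1's direction at -73.5°, so u = (cos -73.5°, sin -73.5°) = (0.2840, -0.9588) and n = (−sin -73.5°, cos -73.5°) = (0.9588, 0.2840). K is at the origin and L lies 45.0 along u from K, so L = 45.0·u = (12.78, -43.15). Tangency of A1 to both parallel lines with radius 13.9 puts U and S at K ± 13.9·n: U = (13.33, 3.948), S = (-13.33, -3.948). Equal radii place N and C the same way about L: N = L + 13.9·n = (26.11, -39.20), C = L − 13.9·n = (-0.5469, -47.09). Then |KC| = |C − K| = 47.10.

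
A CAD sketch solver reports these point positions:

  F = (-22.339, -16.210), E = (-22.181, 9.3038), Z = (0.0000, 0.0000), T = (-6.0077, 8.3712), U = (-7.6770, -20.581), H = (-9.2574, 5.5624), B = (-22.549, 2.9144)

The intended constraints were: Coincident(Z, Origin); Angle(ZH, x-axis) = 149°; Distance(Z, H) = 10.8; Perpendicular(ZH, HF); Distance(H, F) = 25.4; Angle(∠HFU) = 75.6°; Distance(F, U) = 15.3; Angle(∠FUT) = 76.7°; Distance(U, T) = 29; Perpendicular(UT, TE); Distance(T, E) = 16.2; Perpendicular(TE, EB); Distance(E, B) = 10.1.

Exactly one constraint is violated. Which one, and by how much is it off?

Distance(E, B) = 10.1 — off by 3.70.

Z = (0.00, 0.00) ✓; ZH at 149.0° ✓; |ZH| = 10.80 ✓; ∠(ZH, HF) = 90.00° ✓; |HF| = 25.40 ✓; ∠HFU = 75.60° ✓; |FU| = 15.30 ✓; ∠FUT = 76.70° ✓; |UT| = 29.00 ✓; ∠(UT, TE) = 90.00° ✓; |TE| = 16.20 ✓; ∠(TE, EB) = 90.00° ✓; |EB| = 6.400 ✗.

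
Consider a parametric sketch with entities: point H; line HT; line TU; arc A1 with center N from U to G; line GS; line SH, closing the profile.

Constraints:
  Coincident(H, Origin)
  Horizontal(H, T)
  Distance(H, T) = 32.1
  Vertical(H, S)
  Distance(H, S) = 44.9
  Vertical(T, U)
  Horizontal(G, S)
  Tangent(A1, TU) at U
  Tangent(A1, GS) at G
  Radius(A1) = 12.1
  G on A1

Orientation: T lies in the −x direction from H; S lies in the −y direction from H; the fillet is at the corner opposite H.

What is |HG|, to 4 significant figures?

49.15

H is at the origin; H and T share the same y with |HT| = 32.1 and T on the −x side, so T = (-32.10, 0.000). HS is vertical with |HS| = 44.9 and S on the −y side, so S = (0.000, -44.90). The virtual corner opposite H is at (-32.10, -44.90). A1 meets TU tangentially, so NU is at right angles to TU and A1 meets GS tangentially, so NG is at right angles to GS, with radius 12.1, so the center N sits 12.1 in from both sides at N = (-20.00, -32.80). That places the tangent points at U = (-32.10, -32.80) on TU and G = (-20.00, -44.90) on GS. Then |HG| = |G − H| = 49.15.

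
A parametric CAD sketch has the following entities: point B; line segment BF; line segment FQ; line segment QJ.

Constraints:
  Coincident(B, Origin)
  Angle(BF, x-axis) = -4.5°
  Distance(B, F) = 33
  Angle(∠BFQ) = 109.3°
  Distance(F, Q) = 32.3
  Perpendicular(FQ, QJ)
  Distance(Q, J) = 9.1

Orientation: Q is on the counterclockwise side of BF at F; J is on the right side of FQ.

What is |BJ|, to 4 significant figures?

59.05

B is at the origin; BF runs at -4.5° with length 33.0, so F = 33.0·(cos -4.5°, sin -4.5°) = (32.90, -2.589). ∠BFQ = 109.3°, so FQ runs at -4.5° + (180° − 109.3°) = 66.20° from the x-axis; with |FQ| = 32.3, Q = F + 32.3·(cos 66.20°, sin 66.20°) = (45.93, 26.96). FQ ⟂ QJ; with |QJ| = 9.1 on the right of FQ, J = Q + 9.1·(0.9150, -0.4035) = (54.26, 23.29). Then |BJ| = |J − B| = 59.05.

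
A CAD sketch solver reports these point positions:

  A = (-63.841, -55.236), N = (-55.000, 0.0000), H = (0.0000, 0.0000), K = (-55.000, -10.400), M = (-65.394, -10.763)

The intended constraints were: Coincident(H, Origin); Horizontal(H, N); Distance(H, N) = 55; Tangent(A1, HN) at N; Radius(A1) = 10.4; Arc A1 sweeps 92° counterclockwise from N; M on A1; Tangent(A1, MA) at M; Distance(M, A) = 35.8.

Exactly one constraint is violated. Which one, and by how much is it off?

Distance(M, A) = 35.8 — off by 8.70.

H = (0.00, 0.00) ✓; H.y = 0.00, N.y = 0.00 ✓; |HN| = 55.00 ✓; ∠(KN, NH) = 90.00° ✓; |KN| = 10.40 ✓; bearing(K→M) − bearing(K→N) = 92.00° ✓; |KM| = 10.40 ✓; ∠(KM, MA) = 90.00° ✓; |MA| = 44.50 ✗.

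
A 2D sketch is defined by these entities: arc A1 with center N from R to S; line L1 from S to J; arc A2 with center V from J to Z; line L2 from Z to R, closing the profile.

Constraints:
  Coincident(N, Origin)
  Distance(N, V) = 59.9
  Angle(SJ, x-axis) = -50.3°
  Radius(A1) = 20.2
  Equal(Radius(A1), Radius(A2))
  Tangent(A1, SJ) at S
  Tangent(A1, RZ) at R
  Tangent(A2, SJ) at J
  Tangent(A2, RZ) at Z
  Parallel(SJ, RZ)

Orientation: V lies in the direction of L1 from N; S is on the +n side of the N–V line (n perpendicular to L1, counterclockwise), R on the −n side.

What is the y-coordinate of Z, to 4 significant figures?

-58.99

Tangency of A1 to both parallel lines with radius 20.2 puts S and R at N ± 20.2·n: S = (15.54, 12.90), R = (-15.54, -12.90). Equal radii place J and Z the same way about V: J = V + 20.2·n = (53.80, -33.18), Z = V − 20.2·n = (22.72, -58.99). So Z.y = -58.99.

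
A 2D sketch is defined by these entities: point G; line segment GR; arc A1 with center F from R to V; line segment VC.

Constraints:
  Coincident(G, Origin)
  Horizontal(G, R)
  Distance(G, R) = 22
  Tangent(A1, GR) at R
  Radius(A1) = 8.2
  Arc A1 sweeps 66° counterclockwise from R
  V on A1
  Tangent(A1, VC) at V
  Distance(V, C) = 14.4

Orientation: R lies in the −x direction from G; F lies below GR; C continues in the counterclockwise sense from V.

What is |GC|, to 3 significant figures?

39.7

G is at the origin; G and R share the same y with |GR| = 22.0 and R on the −x side, so R = (-22.0, 0.00). The tangent condition forces FR to be normal to GR, so F = R + (0, -8.2) = (-22.0, -8.20). On A1, R sits at bearing 90° from F; a 66° counterclockwise sweep puts V at bearing 156°, so V = F + 8.2·(cos 156°, sin 156°) = (-29.5, -4.86). Tangency of A1 to VC means the radius FV is perpendicular to VC, so VC runs along (−sin 156°, cos 156°); with |VC| = 14.4, C = (-35.3, -18.0). Then |GC| = |C − G| = 39.7.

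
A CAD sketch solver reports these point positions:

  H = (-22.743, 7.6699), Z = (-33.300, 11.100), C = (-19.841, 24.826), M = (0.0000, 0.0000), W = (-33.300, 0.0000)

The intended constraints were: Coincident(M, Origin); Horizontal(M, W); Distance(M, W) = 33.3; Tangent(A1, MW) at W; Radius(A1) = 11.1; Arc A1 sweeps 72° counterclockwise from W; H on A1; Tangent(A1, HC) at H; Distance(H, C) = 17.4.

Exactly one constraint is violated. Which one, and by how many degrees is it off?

Tangent(A1, HC) at H — off by 8.40°.

M = (0.00, 0.00) ✓; M.y = 0.00, W.y = 0.00 ✓; |MW| = 33.30 ✓; ∠(ZW, WM) = 90.00° ✓; |ZW| = 11.10 ✓; bearing(Z→H) − bearing(Z→W) = 72.00° ✓; |ZH| = 11.10 ✓; ∠(ZH, HC) = 81.60° ✗; |HC| = 17.40 ✓.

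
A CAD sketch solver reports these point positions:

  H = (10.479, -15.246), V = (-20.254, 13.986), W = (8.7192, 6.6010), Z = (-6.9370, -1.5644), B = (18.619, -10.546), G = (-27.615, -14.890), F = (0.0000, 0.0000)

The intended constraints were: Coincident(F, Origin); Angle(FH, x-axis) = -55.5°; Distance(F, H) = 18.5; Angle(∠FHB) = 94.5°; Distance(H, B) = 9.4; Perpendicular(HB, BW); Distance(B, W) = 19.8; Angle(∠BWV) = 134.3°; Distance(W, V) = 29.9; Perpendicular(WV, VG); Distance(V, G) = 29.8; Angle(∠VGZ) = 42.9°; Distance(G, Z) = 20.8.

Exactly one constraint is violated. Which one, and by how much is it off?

Distance(G, Z) = 20.8 — off by 3.80.

F = (0.00, 0.00) ✓; FH at -55.50° ✓; |FH| = 18.50 ✓; ∠FHB = 94.50° ✓; |HB| = 9.399 ✓; ∠(HB, BW) = 90.00° ✓; |BW| = 19.80 ✓; ∠BWV = 134.3° ✓; |WV| = 29.90 ✓; ∠(WV, VG) = 90.00° ✓; |VG| = 29.80 ✓; ∠VGZ = 42.90° ✓; |GZ| = 24.60 ✗.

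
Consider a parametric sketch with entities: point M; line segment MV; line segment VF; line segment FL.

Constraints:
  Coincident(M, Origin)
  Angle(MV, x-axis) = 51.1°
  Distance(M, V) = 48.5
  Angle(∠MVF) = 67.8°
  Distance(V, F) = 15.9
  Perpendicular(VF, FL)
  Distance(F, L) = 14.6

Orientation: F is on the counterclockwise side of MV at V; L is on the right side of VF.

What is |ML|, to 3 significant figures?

59.6

M is at the origin; MV runs at 51.1° with length 48.5, so V = 48.5·(cos 51.1°, sin 51.1°) = (30.5, 37.7). ∠MVF = 67.8°, so VF runs at 51.1° + (180° − 67.8°) = 163° from the x-axis; with |VF| = 15.9, F = V + 15.9·(cos 163°, sin 163°) = (15.2, 42.3). VF is perpendicular to FL; with |FL| = 14.6 on the right of VF, L = F + 14.6·(0.287, 0.958) = (19.4, 56.3). Then |ML| = |L − M| = 59.6.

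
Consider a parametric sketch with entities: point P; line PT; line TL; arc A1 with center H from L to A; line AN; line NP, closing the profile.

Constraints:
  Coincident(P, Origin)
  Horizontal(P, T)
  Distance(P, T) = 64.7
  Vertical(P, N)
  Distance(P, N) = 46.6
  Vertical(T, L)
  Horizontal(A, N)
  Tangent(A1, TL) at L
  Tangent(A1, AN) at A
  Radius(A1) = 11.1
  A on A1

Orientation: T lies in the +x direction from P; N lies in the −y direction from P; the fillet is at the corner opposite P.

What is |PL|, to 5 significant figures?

73.799

The virtual corner opposite P is at (64.700, -46.600). Since A1 is tangent to TL there, HL ⟂ TL and since A1 is tangent to AN there, HA ⟂ AN, with radius 11.1, so the center H sits 11.1 in from both sides at H = (53.600, -35.500). That places the tangent points at L = (64.700, -35.500) on TL and A = (53.600, -46.600) on AN. Then |PL| = |L − P| = 73.799.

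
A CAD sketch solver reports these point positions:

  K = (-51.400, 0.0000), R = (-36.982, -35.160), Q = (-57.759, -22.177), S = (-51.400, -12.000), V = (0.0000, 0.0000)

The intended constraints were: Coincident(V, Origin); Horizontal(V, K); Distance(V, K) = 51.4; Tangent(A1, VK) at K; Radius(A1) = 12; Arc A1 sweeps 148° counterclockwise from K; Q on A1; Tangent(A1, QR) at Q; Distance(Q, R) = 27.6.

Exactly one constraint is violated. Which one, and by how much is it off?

Distance(Q, R) = 27.6 — off by 3.10.

V = (0.00, 0.00) ✓; V.y = 0.00, K.y = 0.00 ✓; |VK| = 51.40 ✓; ∠(SK, KV) = 90.00° ✓; |SK| = 12.00 ✓; bearing(S→Q) − bearing(S→K) = 148.0° ✓; |SQ| = 12.00 ✓; ∠(SQ, QR) = 90.00° ✓; |QR| = 24.50 ✗.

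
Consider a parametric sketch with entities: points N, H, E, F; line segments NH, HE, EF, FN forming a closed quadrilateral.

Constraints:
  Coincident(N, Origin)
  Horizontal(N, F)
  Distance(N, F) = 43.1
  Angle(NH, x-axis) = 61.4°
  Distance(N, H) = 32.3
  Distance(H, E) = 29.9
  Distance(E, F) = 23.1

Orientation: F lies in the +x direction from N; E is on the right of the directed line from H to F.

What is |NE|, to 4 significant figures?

20.07

N is at the origin; N and F share the same y with |NF| = 43.1 and F in +x, so F = (43.1, 0). NH runs at 61.4° with |NH| = 32.3, so H = (15.46, 28.36). E is determined by |HE| = 29.9 and |EF| = 23.1 together: it lies at the intersection of circle(H, 29.9) and circle(F, 23.1). With |HF| = 39.60, the foot of the radical line on HF is 24.35 from H and the perpendicular offset is √(29.9² − 24.35²) = 17.35. Taking the right-of-HF solution: E = (20.03, -1.190).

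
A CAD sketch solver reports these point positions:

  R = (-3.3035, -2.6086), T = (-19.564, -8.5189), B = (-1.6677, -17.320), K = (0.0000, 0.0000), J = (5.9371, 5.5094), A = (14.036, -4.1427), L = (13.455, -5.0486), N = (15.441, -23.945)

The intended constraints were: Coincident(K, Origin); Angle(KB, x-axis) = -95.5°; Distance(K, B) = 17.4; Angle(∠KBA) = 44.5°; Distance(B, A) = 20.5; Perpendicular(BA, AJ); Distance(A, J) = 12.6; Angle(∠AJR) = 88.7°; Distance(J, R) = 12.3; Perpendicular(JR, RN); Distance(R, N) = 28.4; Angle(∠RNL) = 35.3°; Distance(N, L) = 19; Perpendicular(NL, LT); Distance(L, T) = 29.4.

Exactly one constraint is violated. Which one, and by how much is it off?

Distance(L, T) = 29.4 — off by 3.80.

K = (0.00, 0.00) ✓; KB at -95.50° ✓; |KB| = 17.40 ✓; ∠KBA = 44.50° ✓; |BA| = 20.50 ✓; ∠(BA, AJ) = 90.00° ✓; |AJ| = 12.60 ✓; ∠AJR = 88.70° ✓; |JR| = 12.30 ✓; ∠(JR, RN) = 90.00° ✓; |RN| = 28.40 ✓; ∠RNL = 35.30° ✓; |NL| = 19.00 ✓; ∠(NL, LT) = 90.00° ✓; |LT| = 33.20 ✗.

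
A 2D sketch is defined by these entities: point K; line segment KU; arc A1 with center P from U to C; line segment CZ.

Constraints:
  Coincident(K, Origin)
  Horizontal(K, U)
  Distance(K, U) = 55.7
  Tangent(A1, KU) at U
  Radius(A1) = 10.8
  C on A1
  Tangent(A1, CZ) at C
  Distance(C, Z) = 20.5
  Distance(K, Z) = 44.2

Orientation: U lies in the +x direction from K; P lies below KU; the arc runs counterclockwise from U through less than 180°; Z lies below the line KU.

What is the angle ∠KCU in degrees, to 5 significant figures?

140.82°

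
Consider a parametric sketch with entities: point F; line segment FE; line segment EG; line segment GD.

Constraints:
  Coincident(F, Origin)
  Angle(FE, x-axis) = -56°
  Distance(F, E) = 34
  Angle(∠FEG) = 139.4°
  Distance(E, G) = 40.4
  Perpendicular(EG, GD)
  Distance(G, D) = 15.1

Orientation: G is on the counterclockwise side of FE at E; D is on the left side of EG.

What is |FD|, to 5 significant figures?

66.587

∠FEG = 139.4°, so EG runs at -56.0° + (180° − 139.4°) = -15.400° from the x-axis; with |EG| = 40.4, G = E + 40.4·(cos -15.400°, sin -15.400°) = (57.962, -38.916). The perpendicularity gives GD at right angles to EG; with |GD| = 15.1 on the left of EG, D = G + 15.1·(0.26556, 0.96410) = (61.972, -24.358). Then |FD| = |D − F| = 66.587.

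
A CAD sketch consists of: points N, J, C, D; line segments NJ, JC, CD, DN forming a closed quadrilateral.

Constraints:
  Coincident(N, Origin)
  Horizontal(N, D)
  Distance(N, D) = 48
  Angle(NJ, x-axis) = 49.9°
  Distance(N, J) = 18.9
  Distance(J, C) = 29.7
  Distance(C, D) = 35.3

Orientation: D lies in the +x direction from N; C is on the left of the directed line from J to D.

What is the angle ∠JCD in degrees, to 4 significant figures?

72.35°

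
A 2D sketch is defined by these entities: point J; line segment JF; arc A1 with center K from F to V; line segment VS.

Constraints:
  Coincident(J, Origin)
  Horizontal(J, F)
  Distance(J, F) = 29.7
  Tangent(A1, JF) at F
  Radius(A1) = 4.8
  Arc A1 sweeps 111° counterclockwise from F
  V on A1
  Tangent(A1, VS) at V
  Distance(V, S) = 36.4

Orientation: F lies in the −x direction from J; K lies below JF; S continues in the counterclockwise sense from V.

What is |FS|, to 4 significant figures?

41.40

J is at the origin; J and F share the same y with |JF| = 29.7 and F on the −x side, so F = (-29.70, 0.000). Tangency of A1 to JF means the radius KF is perpendicular to JF, so K = F + (0, -4.8) = (-29.70, -4.800). On A1, F sits at bearing 90° from K; a 111° counterclockwise sweep puts V at bearing 201°, so V = K + 4.8·(cos 201°, sin 201°) = (-34.18, -6.520). The tangent condition forces KV to be normal to VS, so VS runs along (−sin 201°, cos 201°); with |VS| = 36.4, S = (-21.14, -40.50). Then |FS| = |S − F| = 41.40.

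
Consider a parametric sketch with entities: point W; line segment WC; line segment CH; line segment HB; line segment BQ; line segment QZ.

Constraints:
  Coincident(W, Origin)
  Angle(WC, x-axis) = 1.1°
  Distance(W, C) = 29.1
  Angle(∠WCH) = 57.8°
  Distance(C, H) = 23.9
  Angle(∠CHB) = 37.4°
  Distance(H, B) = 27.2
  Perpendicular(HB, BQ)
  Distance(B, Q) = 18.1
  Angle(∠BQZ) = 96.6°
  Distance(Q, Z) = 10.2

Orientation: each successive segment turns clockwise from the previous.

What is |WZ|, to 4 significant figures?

34.04

W is at the origin; WC runs at 1.1° with length 29.1, so C = (29.09, 0.5586). ∠WCH = 57.8° gives CH at -121.1° from the x-axis; with |CH| = 23.9, H = (16.75, -19.91). ∠CHB = 37.4° gives HB at 96.30° from the x-axis; with |HB| = 27.2, B = (13.76, 7.130). HB ⟂ BQ, so BQ runs at 6.300°; with |BQ| = 18.1, Q = (31.76, 9.116). ∠BQZ = 96.6° gives QZ at -77.10° from the x-axis; with |QZ| = 10.2, Z = (34.03, -0.8268). Then |WZ| = |Z − W| = 34.04.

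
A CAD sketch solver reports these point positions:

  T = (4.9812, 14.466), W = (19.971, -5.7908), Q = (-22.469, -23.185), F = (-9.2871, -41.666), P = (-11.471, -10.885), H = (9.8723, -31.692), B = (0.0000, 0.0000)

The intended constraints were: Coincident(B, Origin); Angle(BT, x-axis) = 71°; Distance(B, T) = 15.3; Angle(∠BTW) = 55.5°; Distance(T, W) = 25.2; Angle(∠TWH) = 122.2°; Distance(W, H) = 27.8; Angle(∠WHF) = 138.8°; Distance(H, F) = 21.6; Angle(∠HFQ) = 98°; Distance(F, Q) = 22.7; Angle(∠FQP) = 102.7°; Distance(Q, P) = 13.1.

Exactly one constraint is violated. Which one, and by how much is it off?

Distance(Q, P) = 13.1 — off by 3.40.

B = (0.00, 0.00) ✓; BT at 71.00° ✓; |BT| = 15.30 ✓; ∠BTW = 55.50° ✓; |TW| = 25.20 ✓; ∠TWH = 122.2° ✓; |WH| = 27.80 ✓; ∠WHF = 138.8° ✓; |HF| = 21.60 ✓; ∠HFQ = 98.00° ✓; |FQ| = 22.70 ✓; ∠FQP = 102.7° ✓; |QP| = 16.50 ✗.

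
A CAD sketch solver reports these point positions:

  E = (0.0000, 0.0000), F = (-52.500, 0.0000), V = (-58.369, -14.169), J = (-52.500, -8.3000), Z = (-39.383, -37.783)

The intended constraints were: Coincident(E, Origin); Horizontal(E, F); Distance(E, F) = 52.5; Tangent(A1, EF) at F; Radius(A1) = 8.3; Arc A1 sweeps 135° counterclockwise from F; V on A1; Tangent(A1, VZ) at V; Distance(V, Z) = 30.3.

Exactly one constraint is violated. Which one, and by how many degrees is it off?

Tangent(A1, VZ) at V — off by 6.20°.

E = (0.00, 0.00) ✓; E.y = 0.00, F.y = 0.00 ✓; |EF| = 52.50 ✓; ∠(JF, FE) = 90.00° ✓; |JF| = 8.300 ✓; bearing(J→V) − bearing(J→F) = 135.0° ✓; |JV| = 8.300 ✓; ∠(JV, VZ) = 96.20° ✗; |VZ| = 30.30 ✓.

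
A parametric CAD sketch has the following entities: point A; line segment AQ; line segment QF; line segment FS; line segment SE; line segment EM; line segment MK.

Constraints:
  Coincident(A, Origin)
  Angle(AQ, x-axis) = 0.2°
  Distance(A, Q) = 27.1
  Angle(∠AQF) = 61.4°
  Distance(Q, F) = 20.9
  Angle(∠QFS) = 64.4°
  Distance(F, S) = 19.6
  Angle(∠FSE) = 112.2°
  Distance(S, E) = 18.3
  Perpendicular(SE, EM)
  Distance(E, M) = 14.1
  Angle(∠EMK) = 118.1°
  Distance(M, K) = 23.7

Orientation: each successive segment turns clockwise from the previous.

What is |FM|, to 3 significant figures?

26.0

∠FSE = 112.2° gives SE at 58.2° from the x-axis; with |SE| = 18.3, E = (15.3, 13.1). The perpendicularity gives EM at right angles to SE, so EM runs at -31.8°; with |EM| = 14.1, M = (27.3, 5.69). Then |FM| = |M − F| = 26.0.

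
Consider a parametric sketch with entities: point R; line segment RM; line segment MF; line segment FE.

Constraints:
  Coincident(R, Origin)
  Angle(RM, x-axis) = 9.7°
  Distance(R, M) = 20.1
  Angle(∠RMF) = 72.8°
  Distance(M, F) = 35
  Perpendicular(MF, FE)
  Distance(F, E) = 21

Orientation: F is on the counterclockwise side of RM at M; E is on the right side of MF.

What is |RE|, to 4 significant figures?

49.60

R is at the origin; RM runs at 9.7° with length 20.1, so M = 20.1·(cos 9.7°, sin 9.7°) = (19.81, 3.387). ∠RMF = 72.8°, so MF runs at 9.7° + (180° − 72.8°) = 116.9° from the x-axis; with |MF| = 35.0, F = M + 35.0·(cos 116.9°, sin 116.9°) = (3.977, 34.60). MF ⟂ FE; with |FE| = 21.0 on the right of MF, E = F + 21.0·(0.8918, 0.4524) = (22.71, 44.10). Then |RE| = |E − R| = 49.60.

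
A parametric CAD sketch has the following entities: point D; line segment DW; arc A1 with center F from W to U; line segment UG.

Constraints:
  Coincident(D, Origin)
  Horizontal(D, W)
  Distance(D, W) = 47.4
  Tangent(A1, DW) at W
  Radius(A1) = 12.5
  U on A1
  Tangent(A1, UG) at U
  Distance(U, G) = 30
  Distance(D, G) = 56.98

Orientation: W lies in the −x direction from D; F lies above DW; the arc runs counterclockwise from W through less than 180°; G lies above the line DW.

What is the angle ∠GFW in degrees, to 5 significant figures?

161.40°

Checks: |FU| = 12.50 ✓; ∠(FU, UG) = 90.00° ✓; |UG| = 30.00 ✓; |DG| = 56.98 ✓.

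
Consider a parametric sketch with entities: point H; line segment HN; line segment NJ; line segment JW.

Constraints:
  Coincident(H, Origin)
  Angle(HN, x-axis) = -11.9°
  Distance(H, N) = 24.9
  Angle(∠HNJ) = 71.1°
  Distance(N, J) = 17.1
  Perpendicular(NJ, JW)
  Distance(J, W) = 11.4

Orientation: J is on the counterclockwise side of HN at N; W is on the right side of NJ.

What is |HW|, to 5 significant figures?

36.106

∠HNJ = 71.1°, so NJ runs at -11.9° + (180° − 71.1°) = 97.000° from the x-axis; with |NJ| = 17.1, J = N + 17.1·(cos 97.000°, sin 97.000°) = (22.281, 11.838). The perpendicularity gives JW at right angles to NJ; with |JW| = 11.4 on the right of NJ, W = J + 11.4·(0.99255, 0.12187) = (33.596, 13.227). Then |HW| = |W − H| = 36.106.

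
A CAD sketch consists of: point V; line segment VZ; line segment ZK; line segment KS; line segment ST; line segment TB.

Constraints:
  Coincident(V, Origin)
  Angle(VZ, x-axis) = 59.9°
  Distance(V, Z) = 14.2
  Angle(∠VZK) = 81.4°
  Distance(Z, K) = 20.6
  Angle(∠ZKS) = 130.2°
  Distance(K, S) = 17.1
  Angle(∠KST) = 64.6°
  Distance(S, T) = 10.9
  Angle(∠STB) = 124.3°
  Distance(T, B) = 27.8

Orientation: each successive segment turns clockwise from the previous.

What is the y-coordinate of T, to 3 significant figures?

-13.3

V is at the origin; VZ runs at 59.9° with length 14.2, so Z = (7.12, 12.3). ∠VZK = 81.4° gives ZK at -38.7° from the x-axis; with |ZK| = 20.6, K = (23.2, -0.595). ∠ZKS = 130.2° gives KS at -88.5° from the x-axis; with |KS| = 17.1, S = (23.6, -17.7). ∠KST = 64.6° gives ST at 156° from the x-axis; with |ST| = 10.9, T = (13.7, -13.3). So T.y = -13.3.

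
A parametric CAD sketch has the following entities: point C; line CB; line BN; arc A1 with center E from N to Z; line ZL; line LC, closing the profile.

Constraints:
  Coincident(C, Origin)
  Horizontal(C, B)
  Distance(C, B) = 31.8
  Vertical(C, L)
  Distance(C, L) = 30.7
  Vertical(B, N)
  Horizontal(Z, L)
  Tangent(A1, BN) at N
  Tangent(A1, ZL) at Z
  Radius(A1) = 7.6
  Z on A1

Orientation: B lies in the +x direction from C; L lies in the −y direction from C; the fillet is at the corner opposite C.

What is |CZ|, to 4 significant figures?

39.09

The virtual corner opposite C is at (31.80, -30.70). A1 meets BN tangentially, so EN is at right angles to BN and tangency of A1 to ZL means the radius EZ is perpendicular to ZL, with radius 7.6, so the center E sits 7.6 in from both sides at E = (24.20, -23.10). That places the tangent points at N = (31.80, -23.10) on BN and Z = (24.20, -30.70) on ZL. Then |CZ| = |Z − C| = 39.09.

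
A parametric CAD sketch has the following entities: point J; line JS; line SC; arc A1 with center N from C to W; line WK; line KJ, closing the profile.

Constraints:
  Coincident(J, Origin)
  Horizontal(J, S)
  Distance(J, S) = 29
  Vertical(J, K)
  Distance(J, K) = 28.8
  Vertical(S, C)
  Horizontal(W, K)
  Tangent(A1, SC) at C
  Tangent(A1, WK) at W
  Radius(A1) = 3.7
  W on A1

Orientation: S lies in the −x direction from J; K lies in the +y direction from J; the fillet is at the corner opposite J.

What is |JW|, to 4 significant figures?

38.33

The virtual corner opposite J is at (-29.00, 28.80). A1 meets SC tangentially, so NC is at right angles to SC and since A1 is tangent to WK there, NW ⟂ WK, with radius 3.7, so the center N sits 3.7 in from both sides at N = (-25.30, 25.10). That places the tangent points at C = (-29.00, 25.10) on SC and W = (-25.30, 28.80) on WK. Then |JW| = |W − J| = 38.33.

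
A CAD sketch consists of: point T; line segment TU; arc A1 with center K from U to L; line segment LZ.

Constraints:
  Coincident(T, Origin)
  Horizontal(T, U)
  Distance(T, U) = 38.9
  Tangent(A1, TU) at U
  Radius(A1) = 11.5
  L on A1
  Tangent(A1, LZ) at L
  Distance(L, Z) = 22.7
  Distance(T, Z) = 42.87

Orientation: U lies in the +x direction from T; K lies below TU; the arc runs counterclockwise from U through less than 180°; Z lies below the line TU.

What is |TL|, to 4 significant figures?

29.55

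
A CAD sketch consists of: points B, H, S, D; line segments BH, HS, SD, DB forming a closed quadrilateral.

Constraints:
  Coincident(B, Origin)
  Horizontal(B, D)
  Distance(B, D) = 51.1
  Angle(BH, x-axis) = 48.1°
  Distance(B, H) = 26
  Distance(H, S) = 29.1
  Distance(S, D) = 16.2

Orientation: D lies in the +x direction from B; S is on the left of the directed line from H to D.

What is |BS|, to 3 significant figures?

48.7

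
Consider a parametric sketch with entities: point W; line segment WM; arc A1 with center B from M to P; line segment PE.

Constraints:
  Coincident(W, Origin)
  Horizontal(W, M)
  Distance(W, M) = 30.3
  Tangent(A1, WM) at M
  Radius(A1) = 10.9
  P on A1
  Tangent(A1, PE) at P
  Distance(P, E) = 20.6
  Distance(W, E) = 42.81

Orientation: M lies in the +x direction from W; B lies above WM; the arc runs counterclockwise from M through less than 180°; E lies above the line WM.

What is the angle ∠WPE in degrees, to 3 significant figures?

76.4°

Checks: |BP| = 10.90 ✓; ∠(BP, PE) = 90.00° ✓; |PE| = 20.60 ✓; |WE| = 42.81 ✓.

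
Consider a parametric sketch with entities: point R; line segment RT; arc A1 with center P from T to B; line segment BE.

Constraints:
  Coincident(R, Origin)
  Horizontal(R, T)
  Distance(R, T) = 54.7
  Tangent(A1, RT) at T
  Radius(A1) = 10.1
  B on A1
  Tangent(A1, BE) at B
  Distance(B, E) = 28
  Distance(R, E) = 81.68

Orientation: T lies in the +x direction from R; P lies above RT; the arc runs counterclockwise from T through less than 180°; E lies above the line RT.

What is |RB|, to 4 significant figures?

64.20

Checks: |PB| = 10.10 ✓; ∠(PB, BE) = 90.00° ✓; |BE| = 28.00 ✓; |RE| = 81.68 ✓.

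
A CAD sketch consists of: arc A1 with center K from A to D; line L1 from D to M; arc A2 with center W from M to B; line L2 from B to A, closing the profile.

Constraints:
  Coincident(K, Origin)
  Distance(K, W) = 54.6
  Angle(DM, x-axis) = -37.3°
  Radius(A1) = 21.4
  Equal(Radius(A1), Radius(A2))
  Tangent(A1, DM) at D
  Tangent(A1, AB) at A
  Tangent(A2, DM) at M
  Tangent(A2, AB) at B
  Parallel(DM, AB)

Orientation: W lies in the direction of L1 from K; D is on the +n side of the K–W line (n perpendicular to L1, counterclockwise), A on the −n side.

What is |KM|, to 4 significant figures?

58.64

The slot axis is L1's direction at -37.3°, so u = (cos -37.3°, sin -37.3°) = (0.7955, -0.6060) and n = (−sin -37.3°, cos -37.3°) = (0.6060, 0.7955). K is at the origin and W lies 54.6 along u from K, so W = 54.6·u = (43.43, -33.09). Tangency of A1 to both parallel lines with radius 21.4 puts D and A at K ± 21.4·n: D = (12.97, 17.02), A = (-12.97, -17.02). Equal radii place M and B the same way about W: M = W + 21.4·n = (56.40, -16.06), B = W − 21.4·n = (30.46, -50.11). Then |KM| = |M − K| = 58.64.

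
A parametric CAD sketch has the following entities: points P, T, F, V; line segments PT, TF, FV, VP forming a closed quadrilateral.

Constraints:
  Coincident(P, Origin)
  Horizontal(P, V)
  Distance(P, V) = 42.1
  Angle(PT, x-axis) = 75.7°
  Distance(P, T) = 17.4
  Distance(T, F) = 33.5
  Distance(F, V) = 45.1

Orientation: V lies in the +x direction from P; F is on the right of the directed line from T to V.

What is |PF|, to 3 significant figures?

16.4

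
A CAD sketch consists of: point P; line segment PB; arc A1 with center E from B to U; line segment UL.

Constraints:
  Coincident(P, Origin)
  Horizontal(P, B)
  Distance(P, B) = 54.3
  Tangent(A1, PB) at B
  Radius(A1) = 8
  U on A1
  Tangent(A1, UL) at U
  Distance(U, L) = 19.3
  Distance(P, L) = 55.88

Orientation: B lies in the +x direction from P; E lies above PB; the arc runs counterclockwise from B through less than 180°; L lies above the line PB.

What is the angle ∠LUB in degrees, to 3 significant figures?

115°

P is at the origin; PB is horizontal with |PB| = 54.3 and B on the +x side, so B = (54.3, 0.00). Tangency of A1 to PB means the radius EB is perpendicular to PB, so E = B + (0, 8) = (54.3, 8.00). Since EU ⟂ UL (tangency), |EL| = √(8.0² + 19.3²) = 20.9 regardless of where U sits on A1. So L lies on both circle(P, 55.88) and circle(E, 20.9); the above-PB intersection is L = (48.3, 28.0). U is the foot of the tangent from L: U = (60.5, 13.0).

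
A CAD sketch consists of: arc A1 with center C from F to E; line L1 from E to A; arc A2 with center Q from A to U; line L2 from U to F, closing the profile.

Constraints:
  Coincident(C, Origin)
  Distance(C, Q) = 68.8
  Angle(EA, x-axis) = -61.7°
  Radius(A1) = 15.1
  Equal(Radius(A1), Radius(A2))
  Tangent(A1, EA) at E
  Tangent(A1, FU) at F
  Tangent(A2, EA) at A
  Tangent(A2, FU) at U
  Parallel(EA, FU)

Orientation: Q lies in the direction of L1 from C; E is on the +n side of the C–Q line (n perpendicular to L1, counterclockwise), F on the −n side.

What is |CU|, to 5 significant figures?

70.438

The slot axis is L1's direction at -61.7°, so u = (cos -61.7°, sin -61.7°) = (0.47409, -0.88048) and n = (−sin -61.7°, cos -61.7°) = (0.88048, 0.47409). C is at the origin and Q lies 68.8 along u from C, so Q = 68.8·u = (32.617, -60.577). Tangency of A1 to both parallel lines with radius 15.1 puts E and F at C ± 15.1·n: E = (13.295, 7.1587), F = (-13.295, -7.1587). Equal radii place A and U the same way about Q: A = Q + 15.1·n = (45.912, -53.418), U = Q − 15.1·n = (19.322, -67.736). Then |CU| = |U − C| = 70.438.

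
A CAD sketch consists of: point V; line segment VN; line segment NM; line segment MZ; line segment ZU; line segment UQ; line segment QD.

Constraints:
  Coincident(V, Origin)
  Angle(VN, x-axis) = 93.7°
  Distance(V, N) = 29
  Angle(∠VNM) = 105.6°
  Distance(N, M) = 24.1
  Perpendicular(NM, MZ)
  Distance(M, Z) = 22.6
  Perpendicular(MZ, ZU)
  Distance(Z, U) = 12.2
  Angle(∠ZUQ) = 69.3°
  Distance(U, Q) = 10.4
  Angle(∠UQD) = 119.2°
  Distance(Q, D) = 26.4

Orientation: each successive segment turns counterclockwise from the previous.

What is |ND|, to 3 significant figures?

42.6

V is at the origin; VN runs at 93.7° with length 29.0, so N = (-1.87, 28.9). ∠VNM = 105.6° gives NM at 168° from the x-axis; with |NM| = 24.1, M = (-25.5, 33.9). NM is perpendicular to MZ, so MZ runs at -102°; with |MZ| = 22.6, Z = (-30.1, 11.8). MZ ⟂ ZU, so ZU runs at -11.9°; with |ZU| = 12.2, U = (-18.2, 9.28). ∠ZUQ = 69.3° gives UQ at 98.8° from the x-axis; with |UQ| = 10.4, Q = (-19.8, 19.6). ∠UQD = 119.2° gives QD at 160° from the x-axis; with |QD| = 26.4, D = (-44.5, 28.8). Then |ND| = |D − N| = 42.6.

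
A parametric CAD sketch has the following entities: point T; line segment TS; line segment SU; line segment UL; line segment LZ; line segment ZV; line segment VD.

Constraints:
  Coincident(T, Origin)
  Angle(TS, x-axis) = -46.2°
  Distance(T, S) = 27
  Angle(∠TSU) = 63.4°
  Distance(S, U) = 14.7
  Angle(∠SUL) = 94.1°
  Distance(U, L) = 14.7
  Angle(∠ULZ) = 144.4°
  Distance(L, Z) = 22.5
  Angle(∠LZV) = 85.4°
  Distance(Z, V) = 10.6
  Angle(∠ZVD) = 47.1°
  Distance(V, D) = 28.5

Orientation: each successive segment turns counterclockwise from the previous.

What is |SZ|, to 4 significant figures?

34.08

∠SUL = 94.1° gives UL at 156.3° from the x-axis; with |UL| = 14.7, L = (10.16, 0.2694). ∠ULZ = 144.4° gives LZ at -168.1° from the x-axis; with |LZ| = 22.5, Z = (-11.86, -4.370). Then |SZ| = |Z − S| = 34.08.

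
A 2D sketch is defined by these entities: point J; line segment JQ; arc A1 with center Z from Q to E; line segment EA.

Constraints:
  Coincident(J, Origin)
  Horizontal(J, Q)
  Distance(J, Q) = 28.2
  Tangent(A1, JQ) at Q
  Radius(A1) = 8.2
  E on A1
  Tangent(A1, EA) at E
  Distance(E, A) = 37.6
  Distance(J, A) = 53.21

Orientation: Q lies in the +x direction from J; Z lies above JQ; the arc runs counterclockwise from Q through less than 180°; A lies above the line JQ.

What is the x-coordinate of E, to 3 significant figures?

36.1

Checks: ∠(ZQ, QJ) = 90.00° ✓; |ZQ| = 8.200 ✓; |ZE| = 8.200 ✓; ∠(ZE, EA) = 90.00° ✓; |EA| = 37.60 ✓; |JA| = 53.21 ✓.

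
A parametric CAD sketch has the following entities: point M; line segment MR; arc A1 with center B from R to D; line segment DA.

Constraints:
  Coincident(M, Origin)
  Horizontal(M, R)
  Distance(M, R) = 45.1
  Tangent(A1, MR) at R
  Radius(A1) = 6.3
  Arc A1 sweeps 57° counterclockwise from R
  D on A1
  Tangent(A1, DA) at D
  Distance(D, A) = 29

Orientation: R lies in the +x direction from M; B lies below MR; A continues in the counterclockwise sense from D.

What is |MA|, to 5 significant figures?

36.282

On A1, R sits at bearing 90° from B; a 57° counterclockwise sweep puts D at bearing 147°, so D = B + 6.3·(cos 147°, sin 147°) = (39.816, -2.8688). Since A1 is tangent to DA there, BD ⟂ DA, so DA runs along (−sin 147°, cos 147°); with |DA| = 29.0, A = (24.022, -27.190). Then |MA| = |A − M| = 36.282.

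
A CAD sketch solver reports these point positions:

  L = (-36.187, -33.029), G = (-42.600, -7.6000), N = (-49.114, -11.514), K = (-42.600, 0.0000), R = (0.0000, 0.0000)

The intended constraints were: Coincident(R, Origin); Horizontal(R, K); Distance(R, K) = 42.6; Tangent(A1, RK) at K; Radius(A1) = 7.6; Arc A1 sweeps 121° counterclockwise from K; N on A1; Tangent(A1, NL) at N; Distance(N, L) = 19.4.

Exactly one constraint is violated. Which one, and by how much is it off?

Distance(N, L) = 19.4 — off by 5.70.

R = (0.00, 0.00) ✓; R.y = 0.00, K.y = 0.00 ✓; |RK| = 42.60 ✓; ∠(GK, KR) = 90.00° ✓; |GK| = 7.600 ✓; bearing(G→N) − bearing(G→K) = 121.0° ✓; |GN| = 7.599 ✓; ∠(GN, NL) = 90.00° ✓; |NL| = 25.10 ✗.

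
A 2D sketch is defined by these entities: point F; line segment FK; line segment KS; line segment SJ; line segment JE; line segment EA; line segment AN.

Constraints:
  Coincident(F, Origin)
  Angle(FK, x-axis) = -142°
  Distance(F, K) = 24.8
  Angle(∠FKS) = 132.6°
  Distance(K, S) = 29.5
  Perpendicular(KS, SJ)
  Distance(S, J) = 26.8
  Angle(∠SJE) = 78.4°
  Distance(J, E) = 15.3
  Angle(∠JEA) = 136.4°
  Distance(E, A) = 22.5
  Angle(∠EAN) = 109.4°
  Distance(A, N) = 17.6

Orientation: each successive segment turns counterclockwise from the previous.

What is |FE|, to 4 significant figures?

31.77

F is at the origin; FK runs at -142.0° with length 24.8, so K = (-19.54, -15.27). ∠FKS = 132.6° gives KS at -94.60° from the x-axis; with |KS| = 29.5, S = (-21.91, -44.67). KS is perpendicular to SJ, so SJ runs at -4.600°; with |SJ| = 26.8, J = (4.805, -46.82). ∠SJE = 78.4° gives JE at 97.00° from the x-axis; with |JE| = 15.3, E = (2.941, -31.64). Then |FE| = |E − F| = 31.77.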